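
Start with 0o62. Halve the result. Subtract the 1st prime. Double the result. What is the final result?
Convert 0o62 (octal) → 6×8 + 2 = 50 (decimal)
Start: 50
50 ÷ 2 = 25
Convert the 1st prime (prime index) → 2 (decimal)
25 - 2 = 23
23 × 2 = 46
46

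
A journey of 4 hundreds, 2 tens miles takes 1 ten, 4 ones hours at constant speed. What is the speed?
Convert 4 hundreds, 2 tens (place-value notation) → 4×100 + 2×10 = 420 (decimal)
Convert 1 ten, 4 ones (place-value notation) → 1×10 + 4 = 14 (decimal)
Compute 420 ÷ 14 = 30
30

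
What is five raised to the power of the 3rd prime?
Convert five (English words) → 5 (decimal)
Convert the 3rd prime (prime index) → 5 (decimal)
Compute 5 ^ 5 = 3125
3125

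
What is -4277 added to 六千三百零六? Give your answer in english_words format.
Convert 六千三百零六 (Chinese numeral) → 6×1000 + 3×100 + 6 = 6306 (decimal)
Compute -4277 + 6306 = 2029
Convert 2029 (decimal) → 2029 = 2×1000 + 29 → two thousand twenty-nine (English words)
two thousand twenty-nine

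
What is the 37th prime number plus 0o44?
The 37th prime number = 157
Convert 0o44 (octal) → 4×8 + 4 = 36 (decimal)
Compute 157 + 36 = 193
193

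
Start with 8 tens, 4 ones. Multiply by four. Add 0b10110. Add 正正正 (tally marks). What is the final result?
Convert 8 tens, 4 ones (place-value notation) → 8×10 + 4 = 84 (decimal)
Start: 84
Convert four (English words) → 4 (decimal)
84 × 4 = 336
Convert 0b10110 (binary) → 16 + 4 + 2 = 22 (decimal)
336 + 22 = 358
Convert 正正正 (tally marks) → 5 + 5 + 5 = 15 (decimal)
358 + 15 = 373
373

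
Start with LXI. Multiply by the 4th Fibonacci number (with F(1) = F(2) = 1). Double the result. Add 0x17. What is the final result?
Convert LXI (Roman numeral) → 50 + 10 + 1 = 61 (decimal)
Start: 61
Convert the 4th Fibonacci number (with F(1) = F(2) = 1) (Fibonacci index) → 1, 1, 2, 3 → 3 (decimal)
61 × 3 = 183
183 × 2 = 366
Convert 0x17 (hexadecimal) → 1×16 + 7 = 23 (decimal)
366 + 23 = 389
389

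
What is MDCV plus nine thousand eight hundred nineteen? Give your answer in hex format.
Convert MDCV (Roman numeral) → 1000 + 500 + 100 + 5 = 1605 (decimal)
Convert nine thousand eight hundred nineteen (English words) → 9×1000 + 8×100 + 19 = 9819 (decimal)
Compute 1605 + 9819 = 11424
Convert 11424 (decimal) → 11424 = 2×4096 + 12×256 + 10×16 → 0x2CA0 (hexadecimal)
0x2CA0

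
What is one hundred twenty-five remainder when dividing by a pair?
Convert one hundred twenty-five (English words) → 1×100 + 25 = 125 (decimal)
Convert a pair (colloquial) → 2 (decimal)
Compute 125 mod 2 = 1
1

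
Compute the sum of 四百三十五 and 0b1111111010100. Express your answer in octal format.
Convert 四百三十五 (Chinese numeral) → 4×100 + 3×10 + 5 = 435 (decimal)
Convert 0b1111111010100 (binary) → 4096 + 2048 + 1024 + 512 + 256 + 128 + 64 + 16 + 4 = 8148 (decimal)
Compute 435 + 8148 = 8583
Convert 8583 (decimal) → 8583 = 2×4096 + 6×64 + 7 → 0o20607 (octal)
0o20607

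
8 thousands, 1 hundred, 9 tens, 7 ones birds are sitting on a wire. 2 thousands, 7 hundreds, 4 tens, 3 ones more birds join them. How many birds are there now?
Convert 8 thousands, 1 hundred, 9 tens, 7 ones (place-value notation) → 8×1000 + 1×100 + 9×10 + 7 = 8197 (decimal)
Convert 2 thousands, 7 hundreds, 4 tens, 3 ones (place-value notation) → 2×1000 + 7×100 + 4×10 + 3 = 2743 (decimal)
Compute 8197 + 2743 = 10940
10940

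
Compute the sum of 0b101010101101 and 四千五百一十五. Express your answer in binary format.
Convert 0b101010101101 (binary) → 2048 + 512 + 128 + 32 + 8 + 4 + 1 = 2733 (decimal)
Convert 四千五百一十五 (Chinese numeral) → 4×1000 + 5×100 + 1×10 + 5 = 4515 (decimal)
Compute 2733 + 4515 = 7248
Convert 7248 (decimal) → 7248 = 4096 + 2048 + 1024 + 64 + 16 → 0b1110001010000 (binary)
0b1110001010000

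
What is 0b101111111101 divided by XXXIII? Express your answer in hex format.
Convert 0b101111111101 (binary) → 2048 + 512 + 256 + 128 + 64 + 32 + 16 + 8 + 4 + 1 = 3069 (decimal)
Convert XXXIII (Roman numeral) → 10 + 10 + 10 + 1 + 1 + 1 = 33 (decimal)
Compute 3069 ÷ 33 = 93
Convert 93 (decimal) → 93 = 5×16 + 13 → 0x5D (hexadecimal)
0x5D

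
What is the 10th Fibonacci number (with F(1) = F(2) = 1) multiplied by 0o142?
Convert the 10th Fibonacci number (with F(1) = F(2) = 1) (Fibonacci index) → 1, 1, 2, 3, 5, 8, 13, 21, 34, 55 → 55 (decimal)
Convert 0o142 (octal) → 1×64 + 4×8 + 2 = 98 (decimal)
Compute 55 × 98 = 5390
5390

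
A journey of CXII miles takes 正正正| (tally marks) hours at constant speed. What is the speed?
Convert CXII (Roman numeral) → 100 + 10 + 1 + 1 = 112 (decimal)
Convert 正正正| (tally marks) → 5 + 5 + 5 + 1 = 16 (decimal)
Compute 112 ÷ 16 = 7
7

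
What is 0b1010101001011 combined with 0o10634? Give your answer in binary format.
Convert 0b1010101001011 (binary) → 4096 + 1024 + 256 + 64 + 8 + 2 + 1 = 5451 (decimal)
Convert 0o10634 (octal) → 1×4096 + 6×64 + 3×8 + 4 = 4508 (decimal)
Compute 5451 + 4508 = 9959
Convert 9959 (decimal) → 9959 = 8192 + 1024 + 512 + 128 + 64 + 32 + 4 + 2 + 1 → 0b10011011100111 (binary)
0b10011011100111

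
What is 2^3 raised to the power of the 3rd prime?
Convert 2^3 (power) → 8 (decimal)
Convert the 3rd prime (prime index) → 5 (decimal)
Compute 8 ^ 5 = 32768
32768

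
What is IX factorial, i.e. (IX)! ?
Convert IX (Roman numeral) → 9 (decimal)
Compute 9! = 362880
362880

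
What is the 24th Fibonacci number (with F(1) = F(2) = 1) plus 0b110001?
The 24th Fibonacci number (with F(1) = F(2) = 1) = 46368
Convert 0b110001 (binary) → 32 + 16 + 1 = 49 (decimal)
Compute 46368 + 49 = 46417
46417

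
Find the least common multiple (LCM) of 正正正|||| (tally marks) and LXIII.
Convert 正正正|||| (tally marks) → 5 + 5 + 5 + 4 = 19 (decimal)
Convert LXIII (Roman numeral) → 50 + 10 + 1 + 1 + 1 = 63 (decimal)
Compute lcm(19, 63) = 1197
1197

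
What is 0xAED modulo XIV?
Convert 0xAED (hexadecimal) → 10×256 + 14×16 + 13 = 2797 (decimal)
Convert XIV (Roman numeral) → 10 + 4 = 14 (decimal)
Compute 2797 mod 14 = 11
11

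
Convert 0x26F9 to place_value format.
Convert 0x26F9 (hexadecimal) → 2×4096 + 6×256 + 15×16 + 9 = 9977 (decimal)
Convert 9977 (decimal) → 9977 = 9×1000 + 9×100 + 7×10 + 7 → 9 thousands, 9 hundreds, 7 tens, 7 ones (place-value notation)
9 thousands, 9 hundreds, 7 tens, 7 ones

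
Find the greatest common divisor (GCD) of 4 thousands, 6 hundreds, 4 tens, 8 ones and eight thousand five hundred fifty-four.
Convert 4 thousands, 6 hundreds, 4 tens, 8 ones (place-value notation) → 4×1000 + 6×100 + 4×10 + 8 = 4648 (decimal)
Convert eight thousand five hundred fifty-four (English words) → 8×1000 + 5×100 + 54 = 8554 (decimal)
Compute gcd(4648, 8554) = 14
14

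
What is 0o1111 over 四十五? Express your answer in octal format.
Convert 0o1111 (octal) → 1×512 + 1×64 + 1×8 + 1 = 585 (decimal)
Convert 四十五 (Chinese numeral) → 4×10 + 5 = 45 (decimal)
Compute 585 ÷ 45 = 13
Convert 13 (decimal) → 13 = 1×8 + 5 → 0o15 (octal)
0o15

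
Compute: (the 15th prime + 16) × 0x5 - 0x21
Convert the 15th prime (prime index) → 47 (decimal)
Convert 0x5 (hexadecimal) → 5 (decimal)
Convert 0x21 (hexadecimal) → 2×16 + 1 = 33 (decimal)
Expression in decimal: (47 + 16) × 5 - 33
Parentheses first: 47 + 16 = 63
Multiply: 63 × 5 = 315
Subtract: 315 - 33 = 282
282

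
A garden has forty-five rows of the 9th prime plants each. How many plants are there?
Convert the 9th prime (prime index) → 23 (decimal)
Convert forty-five (English words) → 45 (decimal)
Compute 23 × 45 = 1035
1035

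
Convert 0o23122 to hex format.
Convert 0o23122 (octal) → 2×4096 + 3×512 + 1×64 + 2×8 + 2 = 9810 (decimal)
Convert 9810 (decimal) → 9810 = 2×4096 + 6×256 + 5×16 + 2 → 0x2652 (hexadecimal)
0x2652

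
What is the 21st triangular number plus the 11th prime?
The 21st triangular number = 21×22/2 = 231
Convert the 11th prime (prime index) → 31 (decimal)
Compute 231 + 31 = 262
262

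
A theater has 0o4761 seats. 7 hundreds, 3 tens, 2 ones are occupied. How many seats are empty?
Convert 0o4761 (octal) → 4×512 + 7×64 + 6×8 + 1 = 2545 (decimal)
Convert 7 hundreds, 3 tens, 2 ones (place-value notation) → 7×100 + 3×10 + 2 = 732 (decimal)
Compute 2545 - 732 = 1813
1813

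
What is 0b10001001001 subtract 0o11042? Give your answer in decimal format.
Convert 0b10001001001 (binary) → 1024 + 64 + 8 + 1 = 1097 (decimal)
Convert 0o11042 (octal) → 1×4096 + 1×512 + 4×8 + 2 = 4642 (decimal)
Compute 1097 - 4642 = -3545
-3545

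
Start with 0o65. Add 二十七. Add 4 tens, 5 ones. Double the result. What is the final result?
Convert 0o65 (octal) → 6×8 + 5 = 53 (decimal)
Start: 53
Convert 二十七 (Chinese numeral) → 2×10 + 7 = 27 (decimal)
53 + 27 = 80
Convert 4 tens, 5 ones (place-value notation) → 4×10 + 5 = 45 (decimal)
80 + 45 = 125
125 × 2 = 250
250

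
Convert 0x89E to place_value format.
Convert 0x89E (hexadecimal) → 8×256 + 9×16 + 14 = 2206 (decimal)
Convert 2206 (decimal) → 2206 = 2×1000 + 2×100 + 6 → 2 thousands, 2 hundreds, 6 ones (place-value notation)
2 thousands, 2 hundreds, 6 ones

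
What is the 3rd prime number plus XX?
The 3rd prime number = 5
Convert XX (Roman numeral) → 10 + 10 = 20 (decimal)
Compute 5 + 20 = 25
25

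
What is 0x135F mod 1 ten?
Convert 0x135F (hexadecimal) → 1×4096 + 3×256 + 5×16 + 15 = 4959 (decimal)
Convert 1 ten (place-value notation) → 1×10 = 10 (decimal)
Compute 4959 mod 10 = 9
9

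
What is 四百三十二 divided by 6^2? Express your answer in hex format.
Convert 四百三十二 (Chinese numeral) → 4×100 + 3×10 + 2 = 432 (decimal)
Convert 6^2 (power) → 36 (decimal)
Compute 432 ÷ 36 = 12
Convert 12 (decimal) → 0xC (hexadecimal)
0xC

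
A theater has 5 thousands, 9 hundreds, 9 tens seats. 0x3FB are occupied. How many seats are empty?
Convert 5 thousands, 9 hundreds, 9 tens (place-value notation) → 5×1000 + 9×100 + 9×10 = 5990 (decimal)
Convert 0x3FB (hexadecimal) → 3×256 + 15×16 + 11 = 1019 (decimal)
Compute 5990 - 1019 = 4971
4971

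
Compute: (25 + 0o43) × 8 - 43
Convert 0o43 (octal) → 4×8 + 3 = 35 (decimal)
Expression in decimal: (25 + 35) × 8 - 43
Parentheses first: 25 + 35 = 60
Multiply: 60 × 8 = 480
Subtract: 480 - 43 = 437
437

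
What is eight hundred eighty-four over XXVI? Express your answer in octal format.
Convert eight hundred eighty-four (English words) → 8×100 + 84 = 884 (decimal)
Convert XXVI (Roman numeral) → 10 + 10 + 5 + 1 = 26 (decimal)
Compute 884 ÷ 26 = 34
Convert 34 (decimal) → 34 = 4×8 + 2 → 0o42 (octal)
0o42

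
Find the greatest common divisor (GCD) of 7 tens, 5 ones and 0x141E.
Convert 7 tens, 5 ones (place-value notation) → 7×10 + 5 = 75 (decimal)
Convert 0x141E (hexadecimal) → 1×4096 + 4×256 + 1×16 + 14 = 5150 (decimal)
Compute gcd(75, 5150) = 25
25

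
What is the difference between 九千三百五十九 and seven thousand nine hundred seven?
Convert 九千三百五十九 (Chinese numeral) → 9×1000 + 3×100 + 5×10 + 9 = 9359 (decimal)
Convert seven thousand nine hundred seven (English words) → 7×1000 + 9×100 + 7 = 7907 (decimal)
Difference: |9359 - 7907| = 1452
1452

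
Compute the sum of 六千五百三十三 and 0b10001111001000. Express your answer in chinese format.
Convert 六千五百三十三 (Chinese numeral) → 6×1000 + 5×100 + 3×10 + 3 = 6533 (decimal)
Convert 0b10001111001000 (binary) → 8192 + 512 + 256 + 128 + 64 + 8 = 9160 (decimal)
Compute 6533 + 9160 = 15693
Convert 15693 (decimal) → 15693 = 1×10000 + 5×1000 + 6×100 + 9×10 + 3 → 一万五千六百九十三 (Chinese numeral)
一万五千六百九十三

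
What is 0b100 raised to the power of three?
Convert 0b100 (binary) → 4 (decimal)
Convert three (English words) → 3 (decimal)
Compute 4 ^ 3 = 64
64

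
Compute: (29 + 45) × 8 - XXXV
Convert XXXV (Roman numeral) → 10 + 10 + 10 + 5 = 35 (decimal)
Expression in decimal: (29 + 45) × 8 - 35
Parentheses first: 29 + 45 = 74
Multiply: 74 × 8 = 592
Subtract: 592 - 35 = 557
557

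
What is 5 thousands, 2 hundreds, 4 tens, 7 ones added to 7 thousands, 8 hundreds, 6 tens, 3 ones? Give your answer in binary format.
Convert 5 thousands, 2 hundreds, 4 tens, 7 ones (place-value notation) → 5×1000 + 2×100 + 4×10 + 7 = 5247 (decimal)
Convert 7 thousands, 8 hundreds, 6 tens, 3 ones (place-value notation) → 7×1000 + 8×100 + 6×10 + 3 = 7863 (decimal)
Compute 5247 + 7863 = 13110
Convert 13110 (decimal) → 13110 = 8192 + 4096 + 512 + 256 + 32 + 16 + 4 + 2 → 0b11001100110110 (binary)
0b11001100110110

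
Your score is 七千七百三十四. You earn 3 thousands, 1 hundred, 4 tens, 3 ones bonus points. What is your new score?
Convert 七千七百三十四 (Chinese numeral) → 7×1000 + 7×100 + 3×10 + 4 = 7734 (decimal)
Convert 3 thousands, 1 hundred, 4 tens, 3 ones (place-value notation) → 3×1000 + 1×100 + 4×10 + 3 = 3143 (decimal)
Compute 7734 + 3143 = 10877
10877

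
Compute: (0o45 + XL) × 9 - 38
Convert 0o45 (octal) → 4×8 + 5 = 37 (decimal)
Convert XL (Roman numeral) → 40 (decimal)
Expression in decimal: (37 + 40) × 9 - 38
Parentheses first: 37 + 40 = 77
Multiply: 77 × 9 = 693
Subtract: 693 - 38 = 655
655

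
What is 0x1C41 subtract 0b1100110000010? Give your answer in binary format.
Convert 0x1C41 (hexadecimal) → 1×4096 + 12×256 + 4×16 + 1 = 7233 (decimal)
Convert 0b1100110000010 (binary) → 4096 + 2048 + 256 + 128 + 2 = 6530 (decimal)
Compute 7233 - 6530 = 703
Convert 703 (decimal) → 703 = 512 + 128 + 32 + 16 + 8 + 4 + 2 + 1 → 0b1010111111 (binary)
0b1010111111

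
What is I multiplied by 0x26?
Convert I (Roman numeral) → 1 (decimal)
Convert 0x26 (hexadecimal) → 2×16 + 6 = 38 (decimal)
Compute 1 × 38 = 38
38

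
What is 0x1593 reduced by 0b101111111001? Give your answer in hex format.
Convert 0x1593 (hexadecimal) → 1×4096 + 5×256 + 9×16 + 3 = 5523 (decimal)
Convert 0b101111111001 (binary) → 2048 + 512 + 256 + 128 + 64 + 32 + 16 + 8 + 1 = 3065 (decimal)
Compute 5523 - 3065 = 2458
Convert 2458 (decimal) → 2458 = 9×256 + 9×16 + 10 → 0x99A (hexadecimal)
0x99A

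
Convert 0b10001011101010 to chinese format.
Convert 0b10001011101010 (binary) → 8192 + 512 + 128 + 64 + 32 + 8 + 2 = 8938 (decimal)
Convert 8938 (decimal) → 8938 = 8×1000 + 9×100 + 3×10 + 8 → 八千九百三十八 (Chinese numeral)
八千九百三十八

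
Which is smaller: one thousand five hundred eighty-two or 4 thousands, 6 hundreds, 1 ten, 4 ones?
Convert one thousand five hundred eighty-two (English words) → 1×1000 + 5×100 + 82 = 1582 (decimal)
Convert 4 thousands, 6 hundreds, 1 ten, 4 ones (place-value notation) → 4×1000 + 6×100 + 1×10 + 4 = 4614 (decimal)
Compare 1582 vs 4614: smaller = 1582
1582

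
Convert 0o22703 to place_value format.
Convert 0o22703 (octal) → 2×4096 + 2×512 + 7×64 + 3 = 9667 (decimal)
Convert 9667 (decimal) → 9667 = 9×1000 + 6×100 + 6×10 + 7 → 9 thousands, 6 hundreds, 6 tens, 7 ones (place-value notation)
9 thousands, 6 hundreds, 6 tens, 7 ones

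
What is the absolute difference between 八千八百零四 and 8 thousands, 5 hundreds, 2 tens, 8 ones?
Convert 八千八百零四 (Chinese numeral) → 8×1000 + 8×100 + 4 = 8804 (decimal)
Convert 8 thousands, 5 hundreds, 2 tens, 8 ones (place-value notation) → 8×1000 + 5×100 + 2×10 + 8 = 8528 (decimal)
Compute |8804 - 8528| = 276
276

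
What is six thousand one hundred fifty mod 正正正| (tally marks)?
Convert six thousand one hundred fifty (English words) → 6×1000 + 1×100 + 50 = 6150 (decimal)
Convert 正正正| (tally marks) → 5 + 5 + 5 + 1 = 16 (decimal)
Compute 6150 mod 16 = 6
6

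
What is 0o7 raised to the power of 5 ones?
Convert 0o7 (octal) → 7 (decimal)
Convert 5 ones (place-value notation) → 5 (decimal)
Compute 7 ^ 5 = 16807
16807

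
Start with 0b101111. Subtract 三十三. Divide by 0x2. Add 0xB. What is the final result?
Convert 0b101111 (binary) → 32 + 8 + 4 + 2 + 1 = 47 (decimal)
Start: 47
Convert 三十三 (Chinese numeral) → 3×10 + 3 = 33 (decimal)
47 - 33 = 14
Convert 0x2 (hexadecimal) → 2 (decimal)
14 ÷ 2 = 7
Convert 0xB (hexadecimal) → 11 (decimal)
7 + 11 = 18
18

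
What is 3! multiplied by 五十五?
Convert 3! (factorial) → 6 (decimal)
Convert 五十五 (Chinese numeral) → 5×10 + 5 = 55 (decimal)
Compute 6 × 55 = 330
330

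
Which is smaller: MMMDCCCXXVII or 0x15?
Convert MMMDCCCXXVII (Roman numeral) → 1000 + 1000 + 1000 + 500 + 100 + 100 + 100 + 10 + 10 + 5 + 1 + 1 = 3827 (decimal)
Convert 0x15 (hexadecimal) → 1×16 + 5 = 21 (decimal)
Compare 3827 vs 21: smaller = 21
21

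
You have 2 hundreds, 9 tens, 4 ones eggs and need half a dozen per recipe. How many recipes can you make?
Convert 2 hundreds, 9 tens, 4 ones (place-value notation) → 2×100 + 9×10 + 4 = 294 (decimal)
Convert half a dozen (colloquial) → 6 (decimal)
Compute 294 ÷ 6 = 49
49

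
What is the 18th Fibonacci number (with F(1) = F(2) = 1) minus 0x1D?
The 18th Fibonacci number (with F(1) = F(2) = 1) = 2584
Convert 0x1D (hexadecimal) → 1×16 + 13 = 29 (decimal)
Compute 2584 - 29 = 2555
2555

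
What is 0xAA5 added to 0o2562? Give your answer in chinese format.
Convert 0xAA5 (hexadecimal) → 10×256 + 10×16 + 5 = 2725 (decimal)
Convert 0o2562 (octal) → 2×512 + 5×64 + 6×8 + 2 = 1394 (decimal)
Compute 2725 + 1394 = 4119
Convert 4119 (decimal) → 4119 = 4×1000 + 1×100 + 1×10 + 9 → 四千一百一十九 (Chinese numeral)
四千一百一十九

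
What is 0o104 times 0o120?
Convert 0o104 (octal) → 1×64 + 4 = 68 (decimal)
Convert 0o120 (octal) → 1×64 + 2×8 = 80 (decimal)
Compute 68 × 80 = 5440
5440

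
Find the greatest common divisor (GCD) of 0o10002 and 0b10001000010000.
Convert 0o10002 (octal) → 1×4096 + 2 = 4098 (decimal)
Convert 0b10001000010000 (binary) → 8192 + 512 + 16 = 8720 (decimal)
Compute gcd(4098, 8720) = 2
2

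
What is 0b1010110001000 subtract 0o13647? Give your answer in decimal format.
Convert 0b1010110001000 (binary) → 4096 + 1024 + 256 + 128 + 8 = 5512 (decimal)
Convert 0o13647 (octal) → 1×4096 + 3×512 + 6×64 + 4×8 + 7 = 6055 (decimal)
Compute 5512 - 6055 = -543
-543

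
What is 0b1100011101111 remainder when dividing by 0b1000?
Convert 0b1100011101111 (binary) → 4096 + 2048 + 128 + 64 + 32 + 8 + 4 + 2 + 1 = 6383 (decimal)
Convert 0b1000 (binary) → 8 (decimal)
Compute 6383 mod 8 = 7
7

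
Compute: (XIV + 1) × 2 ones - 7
Convert XIV (Roman numeral) → 10 + 4 = 14 (decimal)
Convert 2 ones (place-value notation) → 2 (decimal)
Expression in decimal: (14 + 1) × 2 - 7
Parentheses first: 14 + 1 = 15
Multiply: 15 × 2 = 30
Subtract: 30 - 7 = 23
23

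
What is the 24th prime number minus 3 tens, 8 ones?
The 24th prime number = 89
Convert 3 tens, 8 ones (place-value notation) → 3×10 + 8 = 38 (decimal)
Compute 89 - 38 = 51
51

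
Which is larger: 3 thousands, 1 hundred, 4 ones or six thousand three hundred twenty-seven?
Convert 3 thousands, 1 hundred, 4 ones (place-value notation) → 3×1000 + 1×100 + 4 = 3104 (decimal)
Convert six thousand three hundred twenty-seven (English words) → 6×1000 + 3×100 + 27 = 6327 (decimal)
Compare 3104 vs 6327: larger = 6327
6327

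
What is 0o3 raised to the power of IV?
Convert 0o3 (octal) → 3 (decimal)
Convert IV (Roman numeral) → 4 (decimal)
Compute 3 ^ 4 = 81
81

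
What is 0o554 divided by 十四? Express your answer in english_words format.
Convert 0o554 (octal) → 5×64 + 5×8 + 4 = 364 (decimal)
Convert 十四 (Chinese numeral) → 1×10 + 4 = 14 (decimal)
Compute 364 ÷ 14 = 26
Convert 26 (decimal) → twenty-six (English words)
twenty-six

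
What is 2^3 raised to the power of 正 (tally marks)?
Convert 2^3 (power) → 8 (decimal)
Convert 正 (tally marks) → 5 (decimal)
Compute 8 ^ 5 = 32768
32768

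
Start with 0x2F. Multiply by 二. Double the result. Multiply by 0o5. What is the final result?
Convert 0x2F (hexadecimal) → 2×16 + 15 = 47 (decimal)
Start: 47
Convert 二 (Chinese numeral) → 2 (decimal)
47 × 2 = 94
94 × 2 = 188
Convert 0o5 (octal) → 5 (decimal)
188 × 5 = 940
940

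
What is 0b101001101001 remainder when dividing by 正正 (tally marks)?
Convert 0b101001101001 (binary) → 2048 + 512 + 64 + 32 + 8 + 1 = 2665 (decimal)
Convert 正正 (tally marks) → 5 + 5 = 10 (decimal)
Compute 2665 mod 10 = 5
5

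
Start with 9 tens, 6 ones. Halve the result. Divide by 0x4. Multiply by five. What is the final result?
Convert 9 tens, 6 ones (place-value notation) → 9×10 + 6 = 96 (decimal)
Start: 96
96 ÷ 2 = 48
Convert 0x4 (hexadecimal) → 4 (decimal)
48 ÷ 4 = 12
Convert five (English words) → 5 (decimal)
12 × 5 = 60
60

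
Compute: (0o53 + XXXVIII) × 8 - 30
Convert 0o53 (octal) → 5×8 + 3 = 43 (decimal)
Convert XXXVIII (Roman numeral) → 10 + 10 + 10 + 5 + 1 + 1 + 1 = 38 (decimal)
Expression in decimal: (43 + 38) × 8 - 30
Parentheses first: 43 + 38 = 81
Multiply: 81 × 8 = 648
Subtract: 648 - 30 = 618
618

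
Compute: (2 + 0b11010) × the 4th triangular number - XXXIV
Convert 0b11010 (binary) → 16 + 8 + 2 = 26 (decimal)
Convert the 4th triangular number (triangular index) → 4×5/2 = 10 (decimal)
Convert XXXIV (Roman numeral) → 10 + 10 + 10 + 4 = 34 (decimal)
Expression in decimal: (2 + 26) × 10 - 34
Parentheses first: 2 + 26 = 28
Multiply: 28 × 10 = 280
Subtract: 280 - 34 = 246
246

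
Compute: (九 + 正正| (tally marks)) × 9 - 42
Convert 九 (Chinese numeral) → 9 (decimal)
Convert 正正| (tally marks) → 5 + 5 + 1 = 11 (decimal)
Expression in decimal: (9 + 11) × 9 - 42
Parentheses first: 9 + 11 = 20
Multiply: 20 × 9 = 180
Subtract: 180 - 42 = 138
138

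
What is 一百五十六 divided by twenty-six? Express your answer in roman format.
Convert 一百五十六 (Chinese numeral) → 1×100 + 5×10 + 6 = 156 (decimal)
Convert twenty-six (English words) → 26 (decimal)
Compute 156 ÷ 26 = 6
Convert 6 (decimal) → 6 = 5 + 1 → VI (Roman numeral)
VI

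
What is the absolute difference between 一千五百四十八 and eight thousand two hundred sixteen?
Convert 一千五百四十八 (Chinese numeral) → 1×1000 + 5×100 + 4×10 + 8 = 1548 (decimal)
Convert eight thousand two hundred sixteen (English words) → 8×1000 + 2×100 + 16 = 8216 (decimal)
Compute |1548 - 8216| = 6668
6668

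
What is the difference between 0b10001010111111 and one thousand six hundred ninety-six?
Convert 0b10001010111111 (binary) → 8192 + 512 + 128 + 32 + 16 + 8 + 4 + 2 + 1 = 8895 (decimal)
Convert one thousand six hundred ninety-six (English words) → 1×1000 + 6×100 + 96 = 1696 (decimal)
Difference: |8895 - 1696| = 7199
7199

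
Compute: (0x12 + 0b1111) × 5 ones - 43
Convert 0x12 (hexadecimal) → 1×16 + 2 = 18 (decimal)
Convert 0b1111 (binary) → 8 + 4 + 2 + 1 = 15 (decimal)
Convert 5 ones (place-value notation) → 5 (decimal)
Expression in decimal: (18 + 15) × 5 - 43
Parentheses first: 18 + 15 = 33
Multiply: 33 × 5 = 165
Subtract: 165 - 43 = 122
122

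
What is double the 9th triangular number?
The 9th triangular number = 9×10/2 = 45
Compute 45 × 2 = 90
90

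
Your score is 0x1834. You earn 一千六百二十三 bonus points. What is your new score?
Convert 0x1834 (hexadecimal) → 1×4096 + 8×256 + 3×16 + 4 = 6196 (decimal)
Convert 一千六百二十三 (Chinese numeral) → 1×1000 + 6×100 + 2×10 + 3 = 1623 (decimal)
Compute 6196 + 1623 = 7819
7819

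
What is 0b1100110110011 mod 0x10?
Convert 0b1100110110011 (binary) → 4096 + 2048 + 256 + 128 + 32 + 16 + 2 + 1 = 6579 (decimal)
Convert 0x10 (hexadecimal) → 1×16 = 16 (decimal)
Compute 6579 mod 16 = 3
3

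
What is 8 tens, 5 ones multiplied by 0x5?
Convert 8 tens, 5 ones (place-value notation) → 8×10 + 5 = 85 (decimal)
Convert 0x5 (hexadecimal) → 5 (decimal)
Compute 85 × 5 = 425
425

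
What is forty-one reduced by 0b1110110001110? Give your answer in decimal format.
Convert forty-one (English words) → 41 (decimal)
Convert 0b1110110001110 (binary) → 4096 + 2048 + 1024 + 256 + 128 + 8 + 4 + 2 = 7566 (decimal)
Compute 41 - 7566 = -7525
-7525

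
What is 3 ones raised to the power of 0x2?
Convert 3 ones (place-value notation) → 3 (decimal)
Convert 0x2 (hexadecimal) → 2 (decimal)
Compute 3 ^ 2 = 9
9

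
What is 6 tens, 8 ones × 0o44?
Convert 6 tens, 8 ones (place-value notation) → 6×10 + 8 = 68 (decimal)
Convert 0o44 (octal) → 4×8 + 4 = 36 (decimal)
Compute 68 × 36 = 2448
2448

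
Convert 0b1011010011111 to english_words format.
Convert 0b1011010011111 (binary) → 4096 + 1024 + 512 + 128 + 16 + 8 + 4 + 2 + 1 = 5791 (decimal)
Convert 5791 (decimal) → 5791 = 5×1000 + 7×100 + 91 → five thousand seven hundred ninety-one (English words)
five thousand seven hundred ninety-one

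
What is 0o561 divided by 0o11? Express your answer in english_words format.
Convert 0o561 (octal) → 5×64 + 6×8 + 1 = 369 (decimal)
Convert 0o11 (octal) → 1×8 + 1 = 9 (decimal)
Compute 369 ÷ 9 = 41
Convert 41 (decimal) → forty-one (English words)
forty-one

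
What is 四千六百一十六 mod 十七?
Convert 四千六百一十六 (Chinese numeral) → 4×1000 + 6×100 + 1×10 + 6 = 4616 (decimal)
Convert 十七 (Chinese numeral) → 1×10 + 7 = 17 (decimal)
Compute 4616 mod 17 = 9
9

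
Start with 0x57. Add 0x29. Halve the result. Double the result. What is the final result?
Convert 0x57 (hexadecimal) → 5×16 + 7 = 87 (decimal)
Start: 87
Convert 0x29 (hexadecimal) → 2×16 + 9 = 41 (decimal)
87 + 41 = 128
128 ÷ 2 = 64
64 × 2 = 128
128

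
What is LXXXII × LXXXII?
Convert LXXXII (Roman numeral) → 50 + 10 + 10 + 10 + 1 + 1 = 82 (decimal)
Convert LXXXII (Roman numeral) → 50 + 10 + 10 + 10 + 1 + 1 = 82 (decimal)
Compute 82 × 82 = 6724
6724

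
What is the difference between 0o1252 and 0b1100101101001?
Convert 0o1252 (octal) → 1×512 + 2×64 + 5×8 + 2 = 682 (decimal)
Convert 0b1100101101001 (binary) → 4096 + 2048 + 256 + 64 + 32 + 8 + 1 = 6505 (decimal)
Difference: |682 - 6505| = 5823
5823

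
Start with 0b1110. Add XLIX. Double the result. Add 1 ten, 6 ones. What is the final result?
Convert 0b1110 (binary) → 8 + 4 + 2 = 14 (decimal)
Start: 14
Convert XLIX (Roman numeral) → 40 + 9 = 49 (decimal)
14 + 49 = 63
63 × 2 = 126
Convert 1 ten, 6 ones (place-value notation) → 1×10 + 6 = 16 (decimal)
126 + 16 = 142
142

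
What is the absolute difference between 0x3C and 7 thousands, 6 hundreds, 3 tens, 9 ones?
Convert 0x3C (hexadecimal) → 3×16 + 12 = 60 (decimal)
Convert 7 thousands, 6 hundreds, 3 tens, 9 ones (place-value notation) → 7×1000 + 6×100 + 3×10 + 9 = 7639 (decimal)
Compute |60 - 7639| = 7579
7579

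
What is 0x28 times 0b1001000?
Convert 0x28 (hexadecimal) → 2×16 + 8 = 40 (decimal)
Convert 0b1001000 (binary) → 64 + 8 = 72 (decimal)
Compute 40 × 72 = 2880
2880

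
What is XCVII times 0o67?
Convert XCVII (Roman numeral) → 90 + 5 + 1 + 1 = 97 (decimal)
Convert 0o67 (octal) → 6×8 + 7 = 55 (decimal)
Compute 97 × 55 = 5335
5335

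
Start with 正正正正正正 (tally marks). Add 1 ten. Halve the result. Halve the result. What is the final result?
Convert 正正正正正正 (tally marks) → 5 + 5 + 5 + 5 + 5 + 5 = 30 (decimal)
Start: 30
Convert 1 ten (place-value notation) → 1×10 = 10 (decimal)
30 + 10 = 40
40 ÷ 2 = 20
20 ÷ 2 = 10
10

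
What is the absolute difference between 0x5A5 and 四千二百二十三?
Convert 0x5A5 (hexadecimal) → 5×256 + 10×16 + 5 = 1445 (decimal)
Convert 四千二百二十三 (Chinese numeral) → 4×1000 + 2×100 + 2×10 + 3 = 4223 (decimal)
Compute |1445 - 4223| = 2778
2778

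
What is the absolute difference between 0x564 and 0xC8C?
Convert 0x564 (hexadecimal) → 5×256 + 6×16 + 4 = 1380 (decimal)
Convert 0xC8C (hexadecimal) → 12×256 + 8×16 + 12 = 3212 (decimal)
Compute |1380 - 3212| = 1832
1832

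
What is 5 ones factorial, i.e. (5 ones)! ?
Convert 5 ones (place-value notation) → 5 (decimal)
Compute 5! = 120
120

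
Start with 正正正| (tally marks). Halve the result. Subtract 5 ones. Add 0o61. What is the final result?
Convert 正正正| (tally marks) → 5 + 5 + 5 + 1 = 16 (decimal)
Start: 16
16 ÷ 2 = 8
Convert 5 ones (place-value notation) → 5 (decimal)
8 - 5 = 3
Convert 0o61 (octal) → 6×8 + 1 = 49 (decimal)
3 + 49 = 52
52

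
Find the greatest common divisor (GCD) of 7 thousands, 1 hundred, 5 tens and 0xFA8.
Convert 7 thousands, 1 hundred, 5 tens (place-value notation) → 7×1000 + 1×100 + 5×10 = 7150 (decimal)
Convert 0xFA8 (hexadecimal) → 15×256 + 10×16 + 8 = 4008 (decimal)
Compute gcd(7150, 4008) = 2
2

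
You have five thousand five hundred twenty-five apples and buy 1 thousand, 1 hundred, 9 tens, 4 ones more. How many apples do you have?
Convert five thousand five hundred twenty-five (English words) → 5×1000 + 5×100 + 25 = 5525 (decimal)
Convert 1 thousand, 1 hundred, 9 tens, 4 ones (place-value notation) → 1×1000 + 1×100 + 9×10 + 4 = 1194 (decimal)
Compute 5525 + 1194 = 6719
6719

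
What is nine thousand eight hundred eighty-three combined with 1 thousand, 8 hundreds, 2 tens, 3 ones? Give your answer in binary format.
Convert nine thousand eight hundred eighty-three (English words) → 9×1000 + 8×100 + 83 = 9883 (decimal)
Convert 1 thousand, 8 hundreds, 2 tens, 3 ones (place-value notation) → 1×1000 + 8×100 + 2×10 + 3 = 1823 (decimal)
Compute 9883 + 1823 = 11706
Convert 11706 (decimal) → 11706 = 8192 + 2048 + 1024 + 256 + 128 + 32 + 16 + 8 + 2 → 0b10110110111010 (binary)
0b10110110111010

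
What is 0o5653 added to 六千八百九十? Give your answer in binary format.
Convert 0o5653 (octal) → 5×512 + 6×64 + 5×8 + 3 = 2987 (decimal)
Convert 六千八百九十 (Chinese numeral) → 6×1000 + 8×100 + 9×10 = 6890 (decimal)
Compute 2987 + 6890 = 9877
Convert 9877 (decimal) → 9877 = 8192 + 1024 + 512 + 128 + 16 + 4 + 1 → 0b10011010010101 (binary)
0b10011010010101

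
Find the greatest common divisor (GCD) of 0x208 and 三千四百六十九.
Convert 0x208 (hexadecimal) → 2×256 + 8 = 520 (decimal)
Convert 三千四百六十九 (Chinese numeral) → 3×1000 + 4×100 + 6×10 + 9 = 3469 (decimal)
Compute gcd(520, 3469) = 1
1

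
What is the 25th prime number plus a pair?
The 25th prime number = 97
Convert a pair (colloquial) → 2 (decimal)
Compute 97 + 2 = 99
99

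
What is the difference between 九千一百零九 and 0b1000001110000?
Convert 九千一百零九 (Chinese numeral) → 9×1000 + 1×100 + 9 = 9109 (decimal)
Convert 0b1000001110000 (binary) → 4096 + 64 + 32 + 16 = 4208 (decimal)
Difference: |9109 - 4208| = 4901
4901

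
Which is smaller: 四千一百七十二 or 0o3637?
Convert 四千一百七十二 (Chinese numeral) → 4×1000 + 1×100 + 7×10 + 2 = 4172 (decimal)
Convert 0o3637 (octal) → 3×512 + 6×64 + 3×8 + 7 = 1951 (decimal)
Compare 4172 vs 1951: smaller = 1951
1951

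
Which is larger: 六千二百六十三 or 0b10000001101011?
Convert 六千二百六十三 (Chinese numeral) → 6×1000 + 2×100 + 6×10 + 3 = 6263 (decimal)
Convert 0b10000001101011 (binary) → 8192 + 64 + 32 + 8 + 2 + 1 = 8299 (decimal)
Compare 6263 vs 8299: larger = 8299
8299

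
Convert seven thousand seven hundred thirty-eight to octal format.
Convert seven thousand seven hundred thirty-eight (English words) → 7×1000 + 7×100 + 38 = 7738 (decimal)
Convert 7738 (decimal) → 7738 = 1×4096 + 7×512 + 7×8 + 2 → 0o17072 (octal)
0o17072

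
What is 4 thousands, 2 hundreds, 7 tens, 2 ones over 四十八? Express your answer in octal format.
Convert 4 thousands, 2 hundreds, 7 tens, 2 ones (place-value notation) → 4×1000 + 2×100 + 7×10 + 2 = 4272 (decimal)
Convert 四十八 (Chinese numeral) → 4×10 + 8 = 48 (decimal)
Compute 4272 ÷ 48 = 89
Convert 89 (decimal) → 89 = 1×64 + 3×8 + 1 → 0o131 (octal)
0o131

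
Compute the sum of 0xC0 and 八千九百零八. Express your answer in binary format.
Convert 0xC0 (hexadecimal) → 12×16 = 192 (decimal)
Convert 八千九百零八 (Chinese numeral) → 8×1000 + 9×100 + 8 = 8908 (decimal)
Compute 192 + 8908 = 9100
Convert 9100 (decimal) → 9100 = 8192 + 512 + 256 + 128 + 8 + 4 → 0b10001110001100 (binary)
0b10001110001100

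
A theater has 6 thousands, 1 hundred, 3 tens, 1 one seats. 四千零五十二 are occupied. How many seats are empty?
Convert 6 thousands, 1 hundred, 3 tens, 1 one (place-value notation) → 6×1000 + 1×100 + 3×10 + 1 = 6131 (decimal)
Convert 四千零五十二 (Chinese numeral) → 4×1000 + 5×10 + 2 = 4052 (decimal)
Compute 6131 - 4052 = 2079
2079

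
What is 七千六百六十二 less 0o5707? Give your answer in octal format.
Convert 七千六百六十二 (Chinese numeral) → 7×1000 + 6×100 + 6×10 + 2 = 7662 (decimal)
Convert 0o5707 (octal) → 5×512 + 7×64 + 7 = 3015 (decimal)
Compute 7662 - 3015 = 4647
Convert 4647 (decimal) → 4647 = 1×4096 + 1×512 + 4×8 + 7 → 0o11047 (octal)
0o11047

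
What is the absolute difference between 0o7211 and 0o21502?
Convert 0o7211 (octal) → 7×512 + 2×64 + 1×8 + 1 = 3721 (decimal)
Convert 0o21502 (octal) → 2×4096 + 1×512 + 5×64 + 2 = 9026 (decimal)
Compute |3721 - 9026| = 5305
5305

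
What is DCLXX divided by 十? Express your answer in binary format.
Convert DCLXX (Roman numeral) → 500 + 100 + 50 + 10 + 10 = 670 (decimal)
Convert 十 (Chinese numeral) → 1×10 = 10 (decimal)
Compute 670 ÷ 10 = 67
Convert 67 (decimal) → 67 = 64 + 2 + 1 → 0b1000011 (binary)
0b1000011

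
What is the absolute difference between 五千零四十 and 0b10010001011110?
Convert 五千零四十 (Chinese numeral) → 5×1000 + 4×10 = 5040 (decimal)
Convert 0b10010001011110 (binary) → 8192 + 1024 + 64 + 16 + 8 + 4 + 2 = 9310 (decimal)
Compute |5040 - 9310| = 4270
4270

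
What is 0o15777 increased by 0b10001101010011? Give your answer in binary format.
Convert 0o15777 (octal) → 1×4096 + 5×512 + 7×64 + 7×8 + 7 = 7167 (decimal)
Convert 0b10001101010011 (binary) → 8192 + 512 + 256 + 64 + 16 + 2 + 1 = 9043 (decimal)
Compute 7167 + 9043 = 16210
Convert 16210 (decimal) → 16210 = 8192 + 4096 + 2048 + 1024 + 512 + 256 + 64 + 16 + 2 → 0b11111101010010 (binary)
0b11111101010010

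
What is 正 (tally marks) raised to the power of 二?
Convert 正 (tally marks) → 5 (decimal)
Convert 二 (Chinese numeral) → 2 (decimal)
Compute 5 ^ 2 = 25
25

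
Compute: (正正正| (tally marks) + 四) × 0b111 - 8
Convert 正正正| (tally marks) → 5 + 5 + 5 + 1 = 16 (decimal)
Convert 四 (Chinese numeral) → 4 (decimal)
Convert 0b111 (binary) → 4 + 2 + 1 = 7 (decimal)
Expression in decimal: (16 + 4) × 7 - 8
Parentheses first: 16 + 4 = 20
Multiply: 20 × 7 = 140
Subtract: 140 - 8 = 132
132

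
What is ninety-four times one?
Convert ninety-four (English words) → 94 (decimal)
Convert one (English words) → 1 (decimal)
Compute 94 × 1 = 94
94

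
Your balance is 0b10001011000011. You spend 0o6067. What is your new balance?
Convert 0b10001011000011 (binary) → 8192 + 512 + 128 + 64 + 2 + 1 = 8899 (decimal)
Convert 0o6067 (octal) → 6×512 + 6×8 + 7 = 3127 (decimal)
Compute 8899 - 3127 = 5772
5772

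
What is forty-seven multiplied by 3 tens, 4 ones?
Convert forty-seven (English words) → 47 (decimal)
Convert 3 tens, 4 ones (place-value notation) → 3×10 + 4 = 34 (decimal)
Compute 47 × 34 = 1598
1598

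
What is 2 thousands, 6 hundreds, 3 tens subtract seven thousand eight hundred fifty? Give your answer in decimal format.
Convert 2 thousands, 6 hundreds, 3 tens (place-value notation) → 2×1000 + 6×100 + 3×10 = 2630 (decimal)
Convert seven thousand eight hundred fifty (English words) → 7×1000 + 8×100 + 50 = 7850 (decimal)
Compute 2630 - 7850 = -5220
-5220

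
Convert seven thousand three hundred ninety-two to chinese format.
Convert seven thousand three hundred ninety-two (English words) → 7×1000 + 3×100 + 92 = 7392 (decimal)
Convert 7392 (decimal) → 7392 = 7×1000 + 3×100 + 9×10 + 2 → 七千三百九十二 (Chinese numeral)
七千三百九十二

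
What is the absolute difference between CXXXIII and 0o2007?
Convert CXXXIII (Roman numeral) → 100 + 10 + 10 + 10 + 1 + 1 + 1 = 133 (decimal)
Convert 0o2007 (octal) → 2×512 + 7 = 1031 (decimal)
Compute |133 - 1031| = 898
898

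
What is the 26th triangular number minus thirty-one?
The 26th triangular number = 26×27/2 = 351
Convert thirty-one (English words) → 31 (decimal)
Compute 351 - 31 = 320
320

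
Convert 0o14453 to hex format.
Convert 0o14453 (octal) → 1×4096 + 4×512 + 4×64 + 5×8 + 3 = 6443 (decimal)
Convert 6443 (decimal) → 6443 = 1×4096 + 9×256 + 2×16 + 11 → 0x192B (hexadecimal)
0x192B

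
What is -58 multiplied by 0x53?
Convert 0x53 (hexadecimal) → 5×16 + 3 = 83 (decimal)
Compute -58 × 83 = -4814
-4814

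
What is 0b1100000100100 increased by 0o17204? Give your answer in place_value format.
Convert 0b1100000100100 (binary) → 4096 + 2048 + 32 + 4 = 6180 (decimal)
Convert 0o17204 (octal) → 1×4096 + 7×512 + 2×64 + 4 = 7812 (decimal)
Compute 6180 + 7812 = 13992
Convert 13992 (decimal) → 13992 = 13×1000 + 9×100 + 9×10 + 2 → 13 thousands, 9 hundreds, 9 tens, 2 ones (place-value notation)
13 thousands, 9 hundreds, 9 tens, 2 ones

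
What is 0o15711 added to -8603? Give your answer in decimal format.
Convert 0o15711 (octal) → 1×4096 + 5×512 + 7×64 + 1×8 + 1 = 7113 (decimal)
Compute 7113 + -8603 = -1490
-1490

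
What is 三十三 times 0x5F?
Convert 三十三 (Chinese numeral) → 3×10 + 3 = 33 (decimal)
Convert 0x5F (hexadecimal) → 5×16 + 15 = 95 (decimal)
Compute 33 × 95 = 3135
3135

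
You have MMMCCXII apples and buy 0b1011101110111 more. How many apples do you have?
Convert MMMCCXII (Roman numeral) → 1000 + 1000 + 1000 + 100 + 100 + 10 + 1 + 1 = 3212 (decimal)
Convert 0b1011101110111 (binary) → 4096 + 1024 + 512 + 256 + 64 + 32 + 16 + 4 + 2 + 1 = 6007 (decimal)
Compute 3212 + 6007 = 9219
9219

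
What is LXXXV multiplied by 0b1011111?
Convert LXXXV (Roman numeral) → 50 + 10 + 10 + 10 + 5 = 85 (decimal)
Convert 0b1011111 (binary) → 64 + 16 + 8 + 4 + 2 + 1 = 95 (decimal)
Compute 85 × 95 = 8075
8075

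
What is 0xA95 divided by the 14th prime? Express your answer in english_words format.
Convert 0xA95 (hexadecimal) → 10×256 + 9×16 + 5 = 2709 (decimal)
Convert the 14th prime (prime index) → 43 (decimal)
Compute 2709 ÷ 43 = 63
Convert 63 (decimal) → sixty-three (English words)
sixty-three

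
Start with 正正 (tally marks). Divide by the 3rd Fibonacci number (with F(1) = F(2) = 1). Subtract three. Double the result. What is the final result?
Convert 正正 (tally marks) → 5 + 5 = 10 (decimal)
Start: 10
Convert the 3rd Fibonacci number (with F(1) = F(2) = 1) (Fibonacci index) → 1, 1, 2 → 2 (decimal)
10 ÷ 2 = 5
Convert three (English words) → 3 (decimal)
5 - 3 = 2
2 × 2 = 4
4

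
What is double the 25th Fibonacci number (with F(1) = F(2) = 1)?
The 25th Fibonacci number (with F(1) = F(2) = 1) = 75025
Compute 75025 × 2 = 150050
150050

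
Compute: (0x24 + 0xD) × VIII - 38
Convert 0x24 (hexadecimal) → 2×16 + 4 = 36 (decimal)
Convert 0xD (hexadecimal) → 13 (decimal)
Convert VIII (Roman numeral) → 5 + 1 + 1 + 1 = 8 (decimal)
Expression in decimal: (36 + 13) × 8 - 38
Parentheses first: 36 + 13 = 49
Multiply: 49 × 8 = 392
Subtract: 392 - 38 = 354
354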